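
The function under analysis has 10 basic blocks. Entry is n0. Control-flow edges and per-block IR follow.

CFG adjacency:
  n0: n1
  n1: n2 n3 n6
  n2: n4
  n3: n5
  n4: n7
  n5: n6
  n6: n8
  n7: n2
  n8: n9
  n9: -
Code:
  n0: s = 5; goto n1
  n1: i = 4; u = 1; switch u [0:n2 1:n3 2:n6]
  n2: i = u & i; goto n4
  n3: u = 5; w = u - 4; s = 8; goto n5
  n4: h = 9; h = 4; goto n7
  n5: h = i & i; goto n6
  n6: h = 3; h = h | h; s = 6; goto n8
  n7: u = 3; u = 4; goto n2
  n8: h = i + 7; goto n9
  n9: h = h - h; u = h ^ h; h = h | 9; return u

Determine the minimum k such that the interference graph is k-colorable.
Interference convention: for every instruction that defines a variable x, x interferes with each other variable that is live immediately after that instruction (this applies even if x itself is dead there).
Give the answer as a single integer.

Per-block:
  n0: {s} / ∅
  n1: {i,u} / ∅
  n2: {i} / {i,u}
  n3: {s,u,w} / ∅
  n4: {h} / ∅
  n5: {h} / {i}
  n6: {h,s} / ∅
  n7: {u} / ∅
  n8: {h} / {i}
  n9: {h,u} / {h}

Live sets:
  n0: in=∅ out=∅
  n1: in=∅ out={i,u}
  n2: in={i,u} out={i}
  n3: in={i} out={i}
  n4: in={i} out={i}
  n5: in={i} out={i}
  n6: in={i} out={i}
  n7: in={i} out={i,u}
  n8: in={i} out={h}
  n9: in={h} out=∅

Conflict graph:
  h: {i,u}
  i: {h,s,u,w}
  s: {i}
  u: {h,i}
  w: {i}

Registers:
  {h,i,u} pairwise interfere (3-clique) ⇒ χ ≥ 3
  3-colouring: R0={i}  R1={h,s,w}  R2={u}
  χ = 3

Answer: 3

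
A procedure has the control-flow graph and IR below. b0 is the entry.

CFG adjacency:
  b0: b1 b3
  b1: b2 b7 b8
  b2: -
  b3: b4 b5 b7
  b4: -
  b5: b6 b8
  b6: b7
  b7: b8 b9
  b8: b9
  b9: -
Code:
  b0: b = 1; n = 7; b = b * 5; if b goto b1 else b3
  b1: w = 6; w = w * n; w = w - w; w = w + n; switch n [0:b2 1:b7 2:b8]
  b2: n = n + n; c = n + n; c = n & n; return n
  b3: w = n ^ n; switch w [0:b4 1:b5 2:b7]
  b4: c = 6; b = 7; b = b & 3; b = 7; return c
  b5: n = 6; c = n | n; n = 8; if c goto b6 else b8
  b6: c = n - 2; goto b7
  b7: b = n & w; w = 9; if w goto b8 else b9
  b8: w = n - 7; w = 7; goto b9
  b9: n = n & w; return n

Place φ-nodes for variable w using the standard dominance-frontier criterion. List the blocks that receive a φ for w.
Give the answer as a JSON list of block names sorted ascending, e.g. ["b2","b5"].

idom tree: b1←b0 b2←b1 b3←b0 b4←b3 b5←b3 b6←b5 b7←b0 b8←b0 b9←b0
Join-block Dom:
  b7: preds {b1,b3,b6}: {b0,b1} ∩ {b0,b3} ∩ {b0,b3,b5,b6} = {b0}; idom=b0
  b8: preds {b1,b5,b7}: {b0,b1} ∩ {b0,b3,b5} ∩ {b0,b7} = {b0}; idom=b0
  b9: preds {b7,b8}: {b0,b7} ∩ {b0,b8} = {b0}; idom=b0

Frontier:
  b7←b1: walk b1 to b0
  b7←b3: walk b3 to b0
  b7←b6: walk b6→b5→b3 to b0
  b8←b1: walk b1 to b0
  b8←b5: walk b5→b3 to b0
  b8←b7: walk b7 to b0
  b9←b7: walk b7 to b0
  b9←b8: walk b8 to b0
  b0: DF=∅
  b1: DF={b7,b8}
  b2: DF=∅
  b3: DF={b7,b8}
  b4: DF=∅
  b5: DF={b7,b8}
  b6: DF={b7}
  b7: DF={b8,b9}
  b8: DF={b9}
  b9: DF=∅

φ for w: defs {b1,b3,b7,b8}
  DF⁺ = {b7,b8,b9}

Answer: ["b7", "b8", "b9"]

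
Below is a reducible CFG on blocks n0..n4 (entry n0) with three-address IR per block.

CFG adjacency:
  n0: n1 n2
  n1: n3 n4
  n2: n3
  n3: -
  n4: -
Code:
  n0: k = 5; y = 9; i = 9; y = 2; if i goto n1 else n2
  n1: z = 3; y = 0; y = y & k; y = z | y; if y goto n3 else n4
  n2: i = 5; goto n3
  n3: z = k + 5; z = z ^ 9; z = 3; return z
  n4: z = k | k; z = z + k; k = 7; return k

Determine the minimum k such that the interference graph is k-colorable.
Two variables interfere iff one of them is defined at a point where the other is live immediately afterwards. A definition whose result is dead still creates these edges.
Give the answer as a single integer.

Block summaries:
  n0: def={i,k,y} ue=∅
  n1: def={y,z} ue={k}
  n2: def={i} ue=∅
  n3: def={z} ue={k}
  n4: def={k,z} ue={k}

Liveness:
  live n0: ∅→{k}
  live n1: {k}→{k}
  live n2: {k}→{k}
  live n3: {k}→∅
  live n4: {k}→∅

Conflict graph:
  i: {k,y}
  k: {i,y,z}
  y: {i,k,z}
  z: {k,y}

Colouring:
  lower bound: {i,k,y} mutually conflict ⇒ χ ≥ 3
  assign i→R2 k→R0 y→R1 z→R2 — no edge inside a register ⇒ χ ≤ 3
  χ = 3

Answer: 3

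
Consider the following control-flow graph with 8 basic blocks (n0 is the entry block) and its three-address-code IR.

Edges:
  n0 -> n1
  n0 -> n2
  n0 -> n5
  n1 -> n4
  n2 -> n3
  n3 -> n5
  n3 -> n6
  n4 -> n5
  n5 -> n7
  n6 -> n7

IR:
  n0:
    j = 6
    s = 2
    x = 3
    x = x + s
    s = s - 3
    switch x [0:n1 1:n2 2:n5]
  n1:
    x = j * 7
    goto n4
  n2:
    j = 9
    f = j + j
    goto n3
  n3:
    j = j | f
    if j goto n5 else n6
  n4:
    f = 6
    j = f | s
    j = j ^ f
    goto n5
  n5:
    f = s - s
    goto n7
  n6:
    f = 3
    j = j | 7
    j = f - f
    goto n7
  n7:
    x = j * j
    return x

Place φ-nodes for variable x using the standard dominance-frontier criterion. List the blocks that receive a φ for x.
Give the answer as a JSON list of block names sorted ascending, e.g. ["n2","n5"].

idom tree: n1←n0 n2←n0 n3←n2 n4←n1 n5←n0 n6←n3 n7←n0
Dom∩ at merges:
  n5: preds {n0,n3,n4}: {n0} ∩ {n0,n2,n3} ∩ {n0,n1,n4} = {n0}; idom=n0
  n7: preds {n5,n6}: {n0,n5} ∩ {n0,n2,n3,n6} = {n0}; idom=n0

DF derivation:
  join n5 pred n0: · stop@n0
  join n5 pred n3: n3→n2 stop@n0
  join n5 pred n4: n4→n1 stop@n0
  join n7 pred n5: n5 stop@n0
  join n7 pred n6: n6→n3→n2 stop@n0
  DF(n0)=∅
  DF(n1)={n5}
  DF(n2)={n5,n7}
  DF(n3)={n5,n7}
  DF(n4)={n5}
  DF(n5)={n7}
  DF(n6)={n7}
  DF(n7)=∅

φ for x: defs {n0,n1,n7}
  DF⁺ = {n5,n7}

Answer: ["n5", "n7"]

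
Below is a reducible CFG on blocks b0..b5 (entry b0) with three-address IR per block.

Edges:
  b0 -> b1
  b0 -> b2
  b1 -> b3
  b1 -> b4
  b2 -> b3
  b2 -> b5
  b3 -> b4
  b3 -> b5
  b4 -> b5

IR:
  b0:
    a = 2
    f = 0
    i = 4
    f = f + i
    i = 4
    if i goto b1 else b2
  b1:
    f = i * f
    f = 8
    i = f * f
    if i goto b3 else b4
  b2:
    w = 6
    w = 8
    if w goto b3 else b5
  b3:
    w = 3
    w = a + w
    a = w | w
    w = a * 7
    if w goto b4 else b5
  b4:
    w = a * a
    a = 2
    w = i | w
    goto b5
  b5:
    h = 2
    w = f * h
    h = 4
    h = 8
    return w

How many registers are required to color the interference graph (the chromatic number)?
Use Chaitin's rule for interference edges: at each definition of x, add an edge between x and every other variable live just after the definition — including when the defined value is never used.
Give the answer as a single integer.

Answer: 4

Working:
def/use:
  b0: {a,f,i} / ∅
  b1: {f,i} / {f,i}
  b2: {w} / ∅
  b3: {a,w} / {a}
  b4: {a,w} / {a,i}
  b5: {h,w} / {f}

Backward fixpoint:
  b0 li=∅ lo={a,f,i}
  b1 li={a,f,i} lo={a,f,i}
  b2 li={a,f,i} lo={a,f,i}
  b3 li={a,f,i} lo={a,f,i}
  b4 li={a,f,i} lo={f}
  b5 li={f} lo=∅

Interfere edges:
  a: {f,i,w}
  f: {a,h,i,w}
  h: {f,w}
  i: {a,f,w}
  w: {a,f,h,i}

Chromatic number:
  {a,f,i,w} pairwise interfere (4-clique) ⇒ χ ≥ 4
  4-colouring: r0={f}  r1={w}  r2={a,h}  r3={i}
  χ = 4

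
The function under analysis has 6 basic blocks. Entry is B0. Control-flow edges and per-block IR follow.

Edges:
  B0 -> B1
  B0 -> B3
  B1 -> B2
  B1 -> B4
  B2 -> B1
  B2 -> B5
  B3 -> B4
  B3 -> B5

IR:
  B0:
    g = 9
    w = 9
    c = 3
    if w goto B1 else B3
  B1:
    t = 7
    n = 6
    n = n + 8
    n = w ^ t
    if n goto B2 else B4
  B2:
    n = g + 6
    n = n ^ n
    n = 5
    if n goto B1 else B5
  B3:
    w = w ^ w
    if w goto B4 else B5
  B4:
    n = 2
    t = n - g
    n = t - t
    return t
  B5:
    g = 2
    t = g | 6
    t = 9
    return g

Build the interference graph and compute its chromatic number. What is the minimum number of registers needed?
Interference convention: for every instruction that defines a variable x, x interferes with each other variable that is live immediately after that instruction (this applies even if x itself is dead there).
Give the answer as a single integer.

Block summaries:
  B0 def {c,g,w} use ∅
  B1 def {n,t} use {w}
  B2 def {n} use {g}
  B3 def {w} use {w}
  B4 def {n,t} use {g}
  B5 def {g,t} use ∅

Live sets:
  B0 li=∅ lo={g,w}
  B1 li={g,w} lo={g,w}
  B2 li={g,w} lo={g,w}
  B3 li={g,w} lo={g}
  B4 li={g} lo=∅
  B5 li=∅ lo=∅

Interfere edges:
  c↔{g,w}
  g↔{c,n,t,w}
  n↔{g,t,w}
  t↔{g,n,w}
  w↔{c,g,n,t}

Colouring:
  clique {g,n,t,w} ⇒ need ≥ 4
  4-colouring: r0={g}  r1={w}  r2={c,n}  r3={t}
  χ = 4

Answer: 4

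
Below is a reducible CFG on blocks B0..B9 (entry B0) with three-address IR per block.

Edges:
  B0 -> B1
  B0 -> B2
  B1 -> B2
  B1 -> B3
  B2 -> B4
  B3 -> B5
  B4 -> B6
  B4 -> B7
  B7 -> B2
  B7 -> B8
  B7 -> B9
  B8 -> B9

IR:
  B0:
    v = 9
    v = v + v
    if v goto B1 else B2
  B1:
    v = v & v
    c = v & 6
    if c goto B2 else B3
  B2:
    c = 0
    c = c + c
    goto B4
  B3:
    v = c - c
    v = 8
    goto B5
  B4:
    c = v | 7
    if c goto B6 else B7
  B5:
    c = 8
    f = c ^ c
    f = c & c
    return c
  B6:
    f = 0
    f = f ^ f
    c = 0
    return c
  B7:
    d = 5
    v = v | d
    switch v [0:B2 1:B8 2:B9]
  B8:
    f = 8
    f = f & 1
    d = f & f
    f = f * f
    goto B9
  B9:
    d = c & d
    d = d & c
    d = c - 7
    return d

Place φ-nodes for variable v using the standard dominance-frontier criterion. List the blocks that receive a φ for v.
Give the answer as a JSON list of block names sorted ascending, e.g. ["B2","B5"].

idom tree: B1←B0 B2←B0 B3←B1 B4←B2 B5←B3 B6←B4 B7←B4 B8←B7 B9←B7
Dom at joins:
  B2: preds {B0,B1,B7}: {B0} ∩ {B0,B1} ∩ {B0,B2,B4,B7} = {B0}; idom=B0
  B9: preds {B7,B8}: {B0,B2,B4,B7} ∩ {B0,B2,B4,B7,B8} = {B0,B2,B4,B7}; idom=B7

DF derivation:
  join B2 pred B0: · stop@B0
  join B2 pred B1: B1 stop@B0
  join B2 pred B7: B7→B4→B2 stop@B0
  join B9 pred B7: · stop@B7
  join B9 pred B8: B8 stop@B7
  B0 → ∅
  B1 → {B2}
  B2 → {B2}
  B3 → ∅
  B4 → {B2}
  B5 → ∅
  B6 → ∅
  B7 → {B2}
  B8 → {B9}
  B9 → ∅

φ for v: defs {B0,B1,B3,B7}
  DF⁺ = {B2}

Answer: ["B2"]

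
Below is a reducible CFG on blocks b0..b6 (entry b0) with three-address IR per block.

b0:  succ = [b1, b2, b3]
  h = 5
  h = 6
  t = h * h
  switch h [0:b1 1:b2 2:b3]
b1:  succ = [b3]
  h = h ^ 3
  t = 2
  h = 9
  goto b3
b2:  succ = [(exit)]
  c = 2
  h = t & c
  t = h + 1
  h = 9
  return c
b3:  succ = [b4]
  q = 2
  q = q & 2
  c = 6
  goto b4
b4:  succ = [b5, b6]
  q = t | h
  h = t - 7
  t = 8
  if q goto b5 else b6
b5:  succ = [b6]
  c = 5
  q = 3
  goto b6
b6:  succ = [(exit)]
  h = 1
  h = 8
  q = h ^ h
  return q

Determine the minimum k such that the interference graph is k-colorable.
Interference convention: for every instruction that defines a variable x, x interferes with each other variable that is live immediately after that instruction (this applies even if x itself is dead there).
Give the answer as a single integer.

Answer: 3

Working:
Per-block:
  b0: def={h,t} ue=∅
  b1: def={h,t} ue={h}
  b2: def={c,h,t} ue={t}
  b3: def={c,q} ue=∅
  b4: def={h,q,t} ue={h,t}
  b5: def={c,q} ue=∅
  b6: def={h,q} ue=∅

Liveness:
  live b0: ∅→{h,t}
  live b1: {h}→{h,t}
  live b2: {t}→∅
  live b3: {h,t}→{h,t}
  live b4: {h,t}→∅
  live b5: ∅→∅
  live b6: ∅→∅

Conflict graph:
  c: {h,t}
  h: {c,q,t}
  q: {h,t}
  t: {c,h,q}

Chromatic number:
  {c,h,t} pairwise interfere (3-clique) ⇒ χ ≥ 3
  3-colouring: c0={h}  c1={t}  c2={c,q}
  χ = 3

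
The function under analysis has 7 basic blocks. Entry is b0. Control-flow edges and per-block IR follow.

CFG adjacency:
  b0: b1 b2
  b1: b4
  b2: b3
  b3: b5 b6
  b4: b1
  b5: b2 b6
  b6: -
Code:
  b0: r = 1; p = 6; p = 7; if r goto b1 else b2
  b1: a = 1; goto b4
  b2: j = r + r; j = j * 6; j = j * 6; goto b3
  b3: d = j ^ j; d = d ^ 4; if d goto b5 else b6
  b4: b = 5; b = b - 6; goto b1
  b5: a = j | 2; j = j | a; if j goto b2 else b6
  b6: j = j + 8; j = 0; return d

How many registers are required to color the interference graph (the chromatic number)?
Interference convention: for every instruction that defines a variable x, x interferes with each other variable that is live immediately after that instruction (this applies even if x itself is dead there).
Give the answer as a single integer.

Block summaries:
  b0: {p,r} / ∅
  b1: {a} / ∅
  b2: {j} / {r}
  b3: {d} / {j}
  b4: {b} / ∅
  b5: {a,j} / {j}
  b6: {j} / {d,j}

Backward fixpoint:
  b0 li=∅ lo={r}
  b1 li=∅ lo=∅
  b2 li={r} lo={j,r}
  b3 li={j,r} lo={d,j,r}
  b4 li=∅ lo=∅
  b5 li={d,j,r} lo={d,j,r}
  b6 li={d,j} lo=∅

Conflict graph:
  a: {d,j,r}
  b: ∅
  d: {a,j,r}
  j: {a,d,r}
  p: {r}
  r: {a,d,j,p}

Registers:
  {a,d,j,r} pairwise interfere (4-clique) ⇒ χ ≥ 4
  assign a→r1 b→r0 d→r2 j→r3 p→r1 r→r0 — no edge inside a register ⇒ χ ≤ 4
  χ = 4

Answer: 4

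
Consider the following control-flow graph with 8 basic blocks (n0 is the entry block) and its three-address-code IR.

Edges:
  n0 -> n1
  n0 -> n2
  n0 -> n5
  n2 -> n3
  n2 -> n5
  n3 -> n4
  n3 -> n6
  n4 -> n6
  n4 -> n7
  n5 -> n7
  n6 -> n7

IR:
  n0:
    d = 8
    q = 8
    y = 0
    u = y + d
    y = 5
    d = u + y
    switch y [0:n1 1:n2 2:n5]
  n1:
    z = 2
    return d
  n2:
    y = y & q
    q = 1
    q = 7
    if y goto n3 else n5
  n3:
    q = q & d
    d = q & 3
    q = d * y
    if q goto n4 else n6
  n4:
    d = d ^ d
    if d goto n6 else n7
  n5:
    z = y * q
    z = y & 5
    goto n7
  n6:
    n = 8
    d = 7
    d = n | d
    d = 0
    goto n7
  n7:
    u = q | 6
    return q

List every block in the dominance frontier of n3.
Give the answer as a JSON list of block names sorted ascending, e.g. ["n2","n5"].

idom tree: n1←n0 n2←n0 n3←n2 n4←n3 n5←n0 n6←n3 n7←n0
Join-block Dom:
  n5: preds {n0,n2}: {n0} ∩ {n0,n2} = {n0}; idom=n0
  n6: preds {n3,n4}: {n0,n2,n3} ∩ {n0,n2,n3,n4} = {n0,n2,n3}; idom=n3
  n7: preds {n4,n5,n6}: {n0,n2,n3,n4} ∩ {n0,n5} ∩ {n0,n2,n3,n6} = {n0}; idom=n0

DF derivation:
  n5←n0: walk · to n0
  n5←n2: walk n2 to n0
  n6←n3: walk · to n3
  n6←n4: walk n4 to n3
  n7←n4: walk n4→n3→n2 to n0
  n7←n5: walk n5 to n0
  n7←n6: walk n6→n3→n2 to n0
  DF(n0)=∅
  DF(n1)=∅
  DF(n2)={n5,n7}
  DF(n3)={n7}
  DF(n4)={n6,n7}
  DF(n5)={n7}
  DF(n6)={n7}
  DF(n7)=∅

DF(n3) = ["n7"]

Answer: ["n7"]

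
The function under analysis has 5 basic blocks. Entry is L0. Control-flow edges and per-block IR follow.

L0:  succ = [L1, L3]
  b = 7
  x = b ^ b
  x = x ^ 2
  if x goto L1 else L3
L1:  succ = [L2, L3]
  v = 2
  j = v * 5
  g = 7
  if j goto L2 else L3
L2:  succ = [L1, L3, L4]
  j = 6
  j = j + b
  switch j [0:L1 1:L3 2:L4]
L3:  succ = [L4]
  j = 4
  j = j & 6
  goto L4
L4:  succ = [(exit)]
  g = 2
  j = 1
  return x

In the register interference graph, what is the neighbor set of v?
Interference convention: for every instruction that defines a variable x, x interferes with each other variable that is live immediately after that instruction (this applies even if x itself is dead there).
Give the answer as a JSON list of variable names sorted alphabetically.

Answer: ["b", "x"]

Working:
Block summaries:
  L0 def {b,x} use ∅
  L1 def {g,j,v} use ∅
  L2 def {j} use {b}
  L3 def {j} use ∅
  L4 def {g,j} use {x}

Backward fixpoint:
  live L0: ∅→{b,x}
  live L1: {b,x}→{b,x}
  live L2: {b,x}→{b,x}
  live L3: {x}→{x}
  live L4: {x}→∅

Conflict graph:
  b↔{g,j,v,x}
  g↔{b,j,x}
  j↔{b,g,x}
  v↔{b,x}
  x↔{b,g,j,v}

N(v) = ["b", "x"]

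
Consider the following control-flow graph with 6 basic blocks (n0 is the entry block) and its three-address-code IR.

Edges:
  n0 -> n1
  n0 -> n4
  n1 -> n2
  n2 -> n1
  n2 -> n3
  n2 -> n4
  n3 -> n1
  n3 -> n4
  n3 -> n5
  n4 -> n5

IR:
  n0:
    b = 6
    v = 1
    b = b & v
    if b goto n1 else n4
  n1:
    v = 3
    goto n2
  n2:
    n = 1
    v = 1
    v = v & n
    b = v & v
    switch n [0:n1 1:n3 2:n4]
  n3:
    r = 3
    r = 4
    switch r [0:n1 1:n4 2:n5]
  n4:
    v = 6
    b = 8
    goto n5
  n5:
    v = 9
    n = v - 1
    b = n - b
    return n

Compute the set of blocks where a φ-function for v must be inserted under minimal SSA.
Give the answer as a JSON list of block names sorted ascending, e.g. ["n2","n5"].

Answer: ["n1", "n4", "n5"]

Derivation:
idom tree: n1←n0 n2←n1 n3←n2 n4←n0 n5←n0
Dom∩ at merges:
  n1: preds {n0,n2,n3}: {n0} ∩ {n0,n1,n2} ∩ {n0,n1,n2,n3} = {n0}; idom=n0
  n4: preds {n0,n2,n3}: {n0} ∩ {n0,n1,n2} ∩ {n0,n1,n2,n3} = {n0}; idom=n0
  n5: preds {n3,n4}: {n0,n1,n2,n3} ∩ {n0,n4} = {n0}; idom=n0

DF walk-up:
  join n1 pred n0: · stop@n0
  join n1 pred n2: n2→n1 stop@n0
  join n1 pred n3: n3→n2→n1 stop@n0
  join n4 pred n0: · stop@n0
  join n4 pred n2: n2→n1 stop@n0
  join n4 pred n3: n3→n2→n1 stop@n0
  join n5 pred n3: n3→n2→n1 stop@n0
  join n5 pred n4: n4 stop@n0
  DF(n0)=∅
  DF(n1)={n1,n4,n5}
  DF(n2)={n1,n4,n5}
  DF(n3)={n1,n4,n5}
  DF(n4)={n5}
  DF(n5)=∅

φ for v: defs {n0,n1,n2,n4,n5}
  DF⁺ = {n1,n4,n5}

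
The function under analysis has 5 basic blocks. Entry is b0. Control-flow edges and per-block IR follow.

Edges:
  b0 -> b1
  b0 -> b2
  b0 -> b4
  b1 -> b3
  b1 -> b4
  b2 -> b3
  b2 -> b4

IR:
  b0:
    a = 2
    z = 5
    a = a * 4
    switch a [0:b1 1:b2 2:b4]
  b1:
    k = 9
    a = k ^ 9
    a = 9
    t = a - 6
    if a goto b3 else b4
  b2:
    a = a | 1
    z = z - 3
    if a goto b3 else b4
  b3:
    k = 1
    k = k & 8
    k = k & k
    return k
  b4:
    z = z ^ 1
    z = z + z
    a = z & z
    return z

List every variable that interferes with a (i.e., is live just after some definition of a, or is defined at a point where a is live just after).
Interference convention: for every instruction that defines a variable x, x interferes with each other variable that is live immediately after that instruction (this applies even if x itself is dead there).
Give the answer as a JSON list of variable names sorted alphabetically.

Block summaries:
  b0: {a,z} / ∅
  b1: {a,k,t} / ∅
  b2: {a,z} / {a,z}
  b3: {k} / ∅
  b4: {a,z} / {z}

Live sets:
  b0 li=∅ lo={a,z}
  b1 li={z} lo={z}
  b2 li={a,z} lo={z}
  b3 li=∅ lo=∅
  b4 li={z} lo=∅

Interfere edges:
  a: {t,z}
  k: {z}
  t: {a,z}
  z: {a,k,t}

N(a) = ["t", "z"]

Answer: ["t", "z"]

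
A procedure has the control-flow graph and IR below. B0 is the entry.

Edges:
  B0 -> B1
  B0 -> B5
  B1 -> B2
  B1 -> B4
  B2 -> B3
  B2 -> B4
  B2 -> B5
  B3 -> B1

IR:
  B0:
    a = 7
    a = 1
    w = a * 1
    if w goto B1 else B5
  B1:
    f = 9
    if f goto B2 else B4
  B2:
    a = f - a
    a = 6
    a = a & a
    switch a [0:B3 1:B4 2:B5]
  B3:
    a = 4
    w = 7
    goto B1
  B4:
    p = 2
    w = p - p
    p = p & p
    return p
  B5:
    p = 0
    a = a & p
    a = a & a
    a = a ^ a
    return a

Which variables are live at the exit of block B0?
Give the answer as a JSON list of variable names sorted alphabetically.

Answer: ["a"]

Derivation:
def/use:
  B0 def {a,w} use ∅
  B1 def {f} use ∅
  B2 def {a} use {a,f}
  B3 def {a,w} use ∅
  B4 def {p,w} use ∅
  B5 def {a,p} use {a}

Backward fixpoint:
  live B0: ∅→{a}
  live B1: {a}→{a,f}
  live B2: {a,f}→{a}
  live B3: ∅→{a}
  live B4: ∅→∅
  live B5: {a}→∅

live-out(B0) = ["a"]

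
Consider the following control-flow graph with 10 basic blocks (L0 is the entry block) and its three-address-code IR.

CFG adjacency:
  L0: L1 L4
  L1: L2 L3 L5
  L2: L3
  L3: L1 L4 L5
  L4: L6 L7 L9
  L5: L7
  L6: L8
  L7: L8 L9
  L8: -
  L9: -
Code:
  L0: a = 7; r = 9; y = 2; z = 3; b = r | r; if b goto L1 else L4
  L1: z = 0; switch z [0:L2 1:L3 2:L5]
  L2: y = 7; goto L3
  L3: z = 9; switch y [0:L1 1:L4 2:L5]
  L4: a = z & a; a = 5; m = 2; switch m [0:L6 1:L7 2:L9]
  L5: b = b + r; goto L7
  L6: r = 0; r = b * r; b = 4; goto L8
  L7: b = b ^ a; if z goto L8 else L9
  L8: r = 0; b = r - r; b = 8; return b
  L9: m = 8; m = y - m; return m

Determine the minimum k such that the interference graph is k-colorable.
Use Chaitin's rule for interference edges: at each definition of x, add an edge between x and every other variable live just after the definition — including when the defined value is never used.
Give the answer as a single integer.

Answer: 5

Analysis:
Per-block:
  L0: {a,b,r,y,z} / ∅
  L1: {z} / ∅
  L2: {y} / ∅
  L3: {z} / {y}
  L4: {a,m} / {a,z}
  L5: {b} / {b,r}
  L6: {b,r} / {b}
  L7: {b} / {a,b,z}
  L8: {b,r} / ∅
  L9: {m} / {y}

Backward fixpoint:
  live L0: ∅→{a,b,r,y,z}
  live L1: {a,b,r,y}→{a,b,r,y,z}
  live L2: {a,b,r}→{a,b,r,y}
  live L3: {a,b,r,y}→{a,b,r,y,z}
  live L4: {a,b,y,z}→{a,b,y,z}
  live L5: {a,b,r,y,z}→{a,b,y,z}
  live L6: {b}→∅
  live L7: {a,b,y,z}→{y}
  live L8: ∅→∅
  live L9: {y}→∅

Interfere edges:
  a: {b,m,r,y,z}
  b: {a,m,r,y,z}
  m: {a,b,y,z}
  r: {a,b,y,z}
  y: {a,b,m,r,z}
  z: {a,b,m,r,y}

Registers:
  lower bound: {a,b,m,y,z} mutually conflict ⇒ χ ≥ 5
  assign a→r0 b→r1 m→r4 r→r4 y→r2 z→r3 — no edge inside a register ⇒ χ ≤ 5
  χ = 5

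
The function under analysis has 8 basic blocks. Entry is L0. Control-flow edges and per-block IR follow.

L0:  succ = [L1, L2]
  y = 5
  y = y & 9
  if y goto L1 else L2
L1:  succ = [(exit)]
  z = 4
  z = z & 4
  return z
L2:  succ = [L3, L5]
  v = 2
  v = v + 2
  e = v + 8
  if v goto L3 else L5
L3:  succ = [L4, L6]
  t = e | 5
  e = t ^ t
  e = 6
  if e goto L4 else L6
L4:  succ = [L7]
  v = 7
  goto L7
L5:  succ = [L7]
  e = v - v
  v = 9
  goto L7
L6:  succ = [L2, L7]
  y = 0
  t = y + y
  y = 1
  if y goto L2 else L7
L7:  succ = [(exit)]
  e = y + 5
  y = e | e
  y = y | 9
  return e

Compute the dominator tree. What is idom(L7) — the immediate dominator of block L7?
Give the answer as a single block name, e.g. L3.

idom tree: L1←L0 L2←L0 L3←L2 L4←L3 L5←L2 L6←L3 L7←L2
Join-block Dom:
  L2: preds {L0,L6}: {L0} ∩ {L0,L2,L3,L6} = {L0}; idom=L0
  L7: preds {L4,L5,L6}: {L0,L2,L3,L4} ∩ {L0,L2,L5} ∩ {L0,L2,L3,L6} = {L0,L2}; idom=L2

idom(L7) = L2

Answer: L2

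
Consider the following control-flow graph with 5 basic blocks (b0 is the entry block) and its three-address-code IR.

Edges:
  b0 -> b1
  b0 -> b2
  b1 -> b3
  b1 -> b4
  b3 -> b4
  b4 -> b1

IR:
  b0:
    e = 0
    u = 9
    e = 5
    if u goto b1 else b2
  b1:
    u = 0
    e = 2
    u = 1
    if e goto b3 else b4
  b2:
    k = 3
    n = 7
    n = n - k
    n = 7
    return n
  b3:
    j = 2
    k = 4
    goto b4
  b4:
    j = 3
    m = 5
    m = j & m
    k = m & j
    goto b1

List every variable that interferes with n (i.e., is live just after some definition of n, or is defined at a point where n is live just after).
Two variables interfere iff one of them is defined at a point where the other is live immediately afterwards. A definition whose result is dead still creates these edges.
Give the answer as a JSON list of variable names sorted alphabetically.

Per-block:
  b0 def {e,u} use ∅
  b1 def {e,u} use ∅
  b2 def {k,n} use ∅
  b3 def {j,k} use ∅
  b4 def {j,k,m} use ∅

Liveness:
  b0 li=∅ lo=∅
  b1 li=∅ lo=∅
  b2 li=∅ lo=∅
  b3 li=∅ lo=∅
  b4 li=∅ lo=∅

Conflict graph:
  e — {u}
  j — {m}
  k — {n}
  m — {j}
  n — {k}
  u — {e}

N(n) = ["k"]

Answer: ["k"]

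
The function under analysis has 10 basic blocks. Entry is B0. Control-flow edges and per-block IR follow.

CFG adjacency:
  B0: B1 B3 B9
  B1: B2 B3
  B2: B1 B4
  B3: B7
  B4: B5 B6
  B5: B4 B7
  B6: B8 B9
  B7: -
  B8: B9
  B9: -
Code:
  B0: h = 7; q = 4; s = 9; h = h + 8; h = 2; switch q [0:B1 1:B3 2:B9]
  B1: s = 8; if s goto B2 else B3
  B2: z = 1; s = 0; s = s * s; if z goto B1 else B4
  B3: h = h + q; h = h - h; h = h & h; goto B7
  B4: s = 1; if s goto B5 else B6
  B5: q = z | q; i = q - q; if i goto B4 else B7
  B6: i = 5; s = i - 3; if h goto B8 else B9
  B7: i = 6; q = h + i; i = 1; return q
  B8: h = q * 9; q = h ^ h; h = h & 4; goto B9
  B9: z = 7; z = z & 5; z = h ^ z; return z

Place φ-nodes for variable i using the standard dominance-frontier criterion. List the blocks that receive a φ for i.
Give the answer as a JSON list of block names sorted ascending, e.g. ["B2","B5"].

Answer: ["B4", "B7", "B9"]

Working:
idom tree: B1←B0 B2←B1 B3←B0 B4←B2 B5←B4 B6←B4 B7←B0 B8←B6 B9←B0
Join-block Dom:
  B1: preds {B0,B2}: {B0} ∩ {B0,B1,B2} = {B0}; idom=B0
  B3: preds {B0,B1}: {B0} ∩ {B0,B1} = {B0}; idom=B0
  B4: preds {B2,B5}: {B0,B1,B2} ∩ {B0,B1,B2,B4,B5} = {B0,B1,B2}; idom=B2
  B7: preds {B3,B5}: {B0,B3} ∩ {B0,B1,B2,B4,B5} = {B0}; idom=B0
  B9: preds {B0,B6,B8}: {B0} ∩ {B0,B1,B2,B4,B6} ∩ {B0,B1,B2,B4,B6,B8} = {B0}; idom=B0

Frontier:
  B1←B0: walk · to B0
  B1←B2: walk B2→B1 to B0
  B3←B0: walk · to B0
  B3←B1: walk B1 to B0
  B4←B2: walk · to B2
  B4←B5: walk B5→B4 to B2
  B7←B3: walk B3 to B0
  B7←B5: walk B5→B4→B2→B1 to B0
  B9←B0: walk · to B0
  B9←B6: walk B6→B4→B2→B1 to B0
  B9←B8: walk B8→B6→B4→B2→B1 to B0
  DF(B0)=∅
  DF(B1)={B1,B3,B7,B9}
  DF(B2)={B1,B7,B9}
  DF(B3)={B7}
  DF(B4)={B4,B7,B9}
  DF(B5)={B4,B7}
  DF(B6)={B9}
  DF(B7)=∅
  DF(B8)={B9}
  DF(B9)=∅

φ for i: defs {B5,B6,B7}
  DF⁺ = {B4,B7,B9}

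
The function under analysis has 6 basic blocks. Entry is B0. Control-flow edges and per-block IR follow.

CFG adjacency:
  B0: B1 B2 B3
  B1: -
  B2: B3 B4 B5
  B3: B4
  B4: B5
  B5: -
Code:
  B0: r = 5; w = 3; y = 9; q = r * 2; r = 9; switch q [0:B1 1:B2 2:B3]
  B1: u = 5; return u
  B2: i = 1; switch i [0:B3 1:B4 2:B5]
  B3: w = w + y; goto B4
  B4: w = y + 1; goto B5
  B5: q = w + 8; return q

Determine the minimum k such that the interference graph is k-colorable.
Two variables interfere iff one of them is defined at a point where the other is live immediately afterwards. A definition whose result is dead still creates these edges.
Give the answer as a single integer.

def/use:
  B0 def {q,r,w,y} use ∅
  B1 def {u} use ∅
  B2 def {i} use ∅
  B3 def {w} use {w,y}
  B4 def {w} use {y}
  B5 def {q} use {w}

Liveness:
  live B0: ∅→{w,y}
  live B1: ∅→∅
  live B2: {w,y}→{w,y}
  live B3: {w,y}→{y}
  live B4: {y}→{w}
  live B5: {w}→∅

Conflict graph:
  i — {w,y}
  q — {r,w,y}
  r — {q,w,y}
  u — ∅
  w — {i,q,r,y}
  y — {i,q,r,w}

Colouring:
  {q,r,w,y} pairwise interfere (4-clique) ⇒ χ ≥ 4
  assign i→c2 q→c2 r→c3 u→c0 w→c0 y→c1 — no edge inside a register ⇒ χ ≤ 4
  χ = 4

Answer: 4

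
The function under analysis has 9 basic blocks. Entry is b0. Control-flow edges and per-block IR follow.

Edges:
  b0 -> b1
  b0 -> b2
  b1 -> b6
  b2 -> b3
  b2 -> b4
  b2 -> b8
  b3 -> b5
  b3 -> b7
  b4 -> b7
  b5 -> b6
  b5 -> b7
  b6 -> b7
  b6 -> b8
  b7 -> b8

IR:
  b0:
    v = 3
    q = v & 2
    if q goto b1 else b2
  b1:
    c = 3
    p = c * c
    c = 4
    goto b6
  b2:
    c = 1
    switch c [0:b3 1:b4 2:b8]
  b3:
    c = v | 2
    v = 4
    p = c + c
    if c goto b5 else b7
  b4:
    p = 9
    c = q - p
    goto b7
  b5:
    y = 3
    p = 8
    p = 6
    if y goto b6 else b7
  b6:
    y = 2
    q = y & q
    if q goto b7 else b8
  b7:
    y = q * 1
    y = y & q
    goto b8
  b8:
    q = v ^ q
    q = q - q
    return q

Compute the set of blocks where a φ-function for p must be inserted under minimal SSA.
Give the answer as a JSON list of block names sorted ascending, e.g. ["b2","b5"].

idom tree: b1←b0 b2←b0 b3←b2 b4←b2 b5←b3 b6←b0 b7←b0 b8←b0
Dom at joins:
  b6: preds {b1,b5}: {b0,b1} ∩ {b0,b2,b3,b5} = {b0}; idom=b0
  b7: preds {b3,b4,b5,b6}: {b0,b2,b3} ∩ {b0,b2,b4} ∩ {b0,b2,b3,b5} ∩ {b0,b6} = {b0}; idom=b0
  b8: preds {b2,b6,b7}: {b0,b2} ∩ {b0,b6} ∩ {b0,b7} = {b0}; idom=b0

DF walk-up:
  b6←b1: walk b1 to b0
  b6←b5: walk b5→b3→b2 to b0
  b7←b3: walk b3→b2 to b0
  b7←b4: walk b4→b2 to b0
  b7←b5: walk b5→b3→b2 to b0
  b7←b6: walk b6 to b0
  b8←b2: walk b2 to b0
  b8←b6: walk b6 to b0
  b8←b7: walk b7 to b0
  b0: DF=∅
  b1: DF={b6}
  b2: DF={b6,b7,b8}
  b3: DF={b6,b7}
  b4: DF={b7}
  b5: DF={b6,b7}
  b6: DF={b7,b8}
  b7: DF={b8}
  b8: DF=∅

φ for p: defs {b1,b3,b4,b5}
  DF⁺ = {b6,b7,b8}

Answer: ["b6", "b7", "b8"]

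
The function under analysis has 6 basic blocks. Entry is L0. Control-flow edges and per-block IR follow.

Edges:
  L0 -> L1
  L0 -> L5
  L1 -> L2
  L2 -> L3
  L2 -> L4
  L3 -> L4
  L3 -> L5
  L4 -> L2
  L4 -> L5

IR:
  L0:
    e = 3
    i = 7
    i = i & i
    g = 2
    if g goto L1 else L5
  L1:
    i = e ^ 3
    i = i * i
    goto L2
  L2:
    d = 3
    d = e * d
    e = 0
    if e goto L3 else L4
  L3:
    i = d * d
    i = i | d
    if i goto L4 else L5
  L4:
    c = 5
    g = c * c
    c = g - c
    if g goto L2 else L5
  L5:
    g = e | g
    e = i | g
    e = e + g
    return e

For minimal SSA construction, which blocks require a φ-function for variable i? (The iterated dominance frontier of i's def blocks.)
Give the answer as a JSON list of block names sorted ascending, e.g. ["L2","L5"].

idom tree: L1←L0 L2←L1 L3←L2 L4←L2 L5←L0
Dom at joins:
  L2: preds {L1,L4}: {L0,L1} ∩ {L0,L1,L2,L4} = {L0,L1}; idom=L1
  L4: preds {L2,L3}: {L0,L1,L2} ∩ {L0,L1,L2,L3} = {L0,L1,L2}; idom=L2
  L5: preds {L0,L3,L4}: {L0} ∩ {L0,L1,L2,L3} ∩ {L0,L1,L2,L4} = {L0}; idom=L0

DF derivation:
  L2←L1: walk · to L1
  L2←L4: walk L4→L2 to L1
  L4←L2: walk · to L2
  L4←L3: walk L3 to L2
  L5←L0: walk · to L0
  L5←L3: walk L3→L2→L1 to L0
  L5←L4: walk L4→L2→L1 to L0
  L0: DF=∅
  L1: DF={L5}
  L2: DF={L2,L5}
  L3: DF={L4,L5}
  L4: DF={L2,L5}
  L5: DF=∅

φ for i: defs {L0,L1,L3}
  DF⁺ = {L2,L4,L5}

Answer: ["L2", "L4", "L5"]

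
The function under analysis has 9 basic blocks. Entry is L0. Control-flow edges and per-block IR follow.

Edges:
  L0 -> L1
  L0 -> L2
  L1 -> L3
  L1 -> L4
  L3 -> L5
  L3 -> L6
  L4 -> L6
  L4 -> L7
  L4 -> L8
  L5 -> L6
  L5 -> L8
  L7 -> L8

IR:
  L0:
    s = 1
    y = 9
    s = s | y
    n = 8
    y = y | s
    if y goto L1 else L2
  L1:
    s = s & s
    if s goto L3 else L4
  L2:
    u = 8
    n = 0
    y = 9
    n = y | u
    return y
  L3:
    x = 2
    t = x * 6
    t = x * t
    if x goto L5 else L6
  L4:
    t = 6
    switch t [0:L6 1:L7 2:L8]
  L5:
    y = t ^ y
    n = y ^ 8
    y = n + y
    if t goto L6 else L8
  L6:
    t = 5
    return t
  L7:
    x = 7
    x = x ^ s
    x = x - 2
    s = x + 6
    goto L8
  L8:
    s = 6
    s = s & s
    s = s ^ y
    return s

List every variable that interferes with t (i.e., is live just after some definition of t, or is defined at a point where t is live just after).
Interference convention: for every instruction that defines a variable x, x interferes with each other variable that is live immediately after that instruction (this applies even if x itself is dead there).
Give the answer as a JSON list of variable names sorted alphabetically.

Answer: ["n", "s", "x", "y"]

Derivation:
def/use:
  L0 def {n,s,y} use ∅
  L1 def {s} use {s}
  L2 def {n,u,y} use ∅
  L3 def {t,x} use ∅
  L4 def {t} use ∅
  L5 def {n,y} use {t,y}
  L6 def {t} use ∅
  L7 def {s,x} use {s}
  L8 def {s} use {y}

Liveness:
  L0: in=∅ out={s,y}
  L1: in={s,y} out={s,y}
  L2: in=∅ out=∅
  L3: in={y} out={t,y}
  L4: in={s,y} out={s,y}
  L5: in={t,y} out={y}
  L6: in=∅ out=∅
  L7: in={s,y} out={y}
  L8: in={y} out=∅

Interfere edges:
  n: {s,t,u,y}
  s: {n,t,x,y}
  t: {n,s,x,y}
  u: {n,y}
  x: {s,t,y}
  y: {n,s,t,u,x}

N(t) = ["n", "s", "x", "y"]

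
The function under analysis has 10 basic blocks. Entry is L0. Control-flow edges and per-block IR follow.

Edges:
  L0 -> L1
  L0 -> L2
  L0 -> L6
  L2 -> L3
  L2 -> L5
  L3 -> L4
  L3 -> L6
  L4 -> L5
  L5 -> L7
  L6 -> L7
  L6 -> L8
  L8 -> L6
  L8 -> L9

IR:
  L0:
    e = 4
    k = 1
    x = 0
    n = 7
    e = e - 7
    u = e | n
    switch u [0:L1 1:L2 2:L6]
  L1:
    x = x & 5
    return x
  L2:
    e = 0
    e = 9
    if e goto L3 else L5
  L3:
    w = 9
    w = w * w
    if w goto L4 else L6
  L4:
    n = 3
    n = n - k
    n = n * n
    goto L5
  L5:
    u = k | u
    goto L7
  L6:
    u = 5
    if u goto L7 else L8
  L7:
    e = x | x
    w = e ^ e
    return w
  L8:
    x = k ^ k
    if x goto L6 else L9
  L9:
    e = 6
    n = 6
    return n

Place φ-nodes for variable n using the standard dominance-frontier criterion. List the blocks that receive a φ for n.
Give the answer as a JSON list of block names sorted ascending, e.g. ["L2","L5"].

Answer: ["L5", "L7"]

Analysis:
idom tree: L1←L0 L2←L0 L3←L2 L4←L3 L5←L2 L6←L0 L7←L0 L8←L6 L9←L8
Dom∩ at merges:
  L5: preds {L2,L4}: {L0,L2} ∩ {L0,L2,L3,L4} = {L0,L2}; idom=L2
  L6: preds {L0,L3,L8}: {L0} ∩ {L0,L2,L3} ∩ {L0,L6,L8} = {L0}; idom=L0
  L7: preds {L5,L6}: {L0,L2,L5} ∩ {L0,L6} = {L0}; idom=L0

Frontier:
  join L5 pred L2: · stop@L2
  join L5 pred L4: L4→L3 stop@L2
  join L6 pred L0: · stop@L0
  join L6 pred L3: L3→L2 stop@L0
  join L6 pred L8: L8→L6 stop@L0
  join L7 pred L5: L5→L2 stop@L0
  join L7 pred L6: L6 stop@L0
  L0: DF=∅
  L1: DF=∅
  L2: DF={L6,L7}
  L3: DF={L5,L6}
  L4: DF={L5}
  L5: DF={L7}
  L6: DF={L6,L7}
  L7: DF=∅
  L8: DF={L6}
  L9: DF=∅

φ for n: defs {L0,L4,L9}
  DF⁺ = {L5,L7}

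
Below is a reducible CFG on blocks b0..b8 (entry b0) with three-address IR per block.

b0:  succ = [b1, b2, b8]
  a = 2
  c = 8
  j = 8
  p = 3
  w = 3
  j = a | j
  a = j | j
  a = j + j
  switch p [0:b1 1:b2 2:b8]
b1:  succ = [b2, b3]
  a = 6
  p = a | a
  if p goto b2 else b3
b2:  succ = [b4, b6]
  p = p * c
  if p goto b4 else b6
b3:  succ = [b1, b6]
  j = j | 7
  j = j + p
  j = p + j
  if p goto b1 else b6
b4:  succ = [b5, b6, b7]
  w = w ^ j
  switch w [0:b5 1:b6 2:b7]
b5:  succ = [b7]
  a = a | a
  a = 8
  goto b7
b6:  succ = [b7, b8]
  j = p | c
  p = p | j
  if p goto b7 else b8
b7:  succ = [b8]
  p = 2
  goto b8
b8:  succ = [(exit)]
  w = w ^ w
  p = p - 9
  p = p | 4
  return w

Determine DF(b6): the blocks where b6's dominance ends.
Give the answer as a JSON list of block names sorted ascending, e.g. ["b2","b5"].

idom tree: b1←b0 b2←b0 b3←b1 b4←b2 b5←b4 b6←b0 b7←b0 b8←b0
Dom at joins:
  b1: preds {b0,b3}: {b0} ∩ {b0,b1,b3} = {b0}; idom=b0
  b2: preds {b0,b1}: {b0} ∩ {b0,b1} = {b0}; idom=b0
  b6: preds {b2,b3,b4}: {b0,b2} ∩ {b0,b1,b3} ∩ {b0,b2,b4} = {b0}; idom=b0
  b7: preds {b4,b5,b6}: {b0,b2,b4} ∩ {b0,b2,b4,b5} ∩ {b0,b6} = {b0}; idom=b0
  b8: preds {b0,b6,b7}: {b0} ∩ {b0,b6} ∩ {b0,b7} = {b0}; idom=b0

DF walk-up:
  join b1 pred b0: · stop@b0
  join b1 pred b3: b3→b1 stop@b0
  join b2 pred b0: · stop@b0
  join b2 pred b1: b1 stop@b0
  join b6 pred b2: b2 stop@b0
  join b6 pred b3: b3→b1 stop@b0
  join b6 pred b4: b4→b2 stop@b0
  join b7 pred b4: b4→b2 stop@b0
  join b7 pred b5: b5→b4→b2 stop@b0
  join b7 pred b6: b6 stop@b0
  join b8 pred b0: · stop@b0
  join b8 pred b6: b6 stop@b0
  join b8 pred b7: b7 stop@b0
  b0: DF=∅
  b1: DF={b1,b2,b6}
  b2: DF={b6,b7}
  b3: DF={b1,b6}
  b4: DF={b6,b7}
  b5: DF={b7}
  b6: DF={b7,b8}
  b7: DF={b8}
  b8: DF=∅

DF(b6) = ["b7", "b8"]

Answer: ["b7", "b8"]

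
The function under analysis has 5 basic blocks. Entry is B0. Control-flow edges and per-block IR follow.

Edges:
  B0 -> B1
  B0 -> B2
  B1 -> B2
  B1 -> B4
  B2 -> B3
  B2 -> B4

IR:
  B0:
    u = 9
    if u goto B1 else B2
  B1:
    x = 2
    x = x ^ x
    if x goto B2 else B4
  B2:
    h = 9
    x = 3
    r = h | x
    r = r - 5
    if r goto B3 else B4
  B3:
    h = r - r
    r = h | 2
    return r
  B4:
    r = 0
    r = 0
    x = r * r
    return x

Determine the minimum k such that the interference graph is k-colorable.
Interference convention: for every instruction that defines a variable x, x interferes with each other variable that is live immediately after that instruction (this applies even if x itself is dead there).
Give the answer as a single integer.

def/use:
  B0 def {u} use ∅
  B1 def {x} use ∅
  B2 def {h,r,x} use ∅
  B3 def {h,r} use {r}
  B4 def {r,x} use ∅

Backward fixpoint:
  B0: in=∅ out=∅
  B1: in=∅ out=∅
  B2: in=∅ out={r}
  B3: in={r} out=∅
  B4: in=∅ out=∅

Interfere edges:
  h — {x}
  r — ∅
  u — ∅
  x — {h}

Registers:
  lower bound: {h,x} mutually conflict ⇒ χ ≥ 2
  assign h→c0 r→c0 u→c0 x→c1 — no edge inside a register ⇒ χ ≤ 2
  χ = 2

Answer: 2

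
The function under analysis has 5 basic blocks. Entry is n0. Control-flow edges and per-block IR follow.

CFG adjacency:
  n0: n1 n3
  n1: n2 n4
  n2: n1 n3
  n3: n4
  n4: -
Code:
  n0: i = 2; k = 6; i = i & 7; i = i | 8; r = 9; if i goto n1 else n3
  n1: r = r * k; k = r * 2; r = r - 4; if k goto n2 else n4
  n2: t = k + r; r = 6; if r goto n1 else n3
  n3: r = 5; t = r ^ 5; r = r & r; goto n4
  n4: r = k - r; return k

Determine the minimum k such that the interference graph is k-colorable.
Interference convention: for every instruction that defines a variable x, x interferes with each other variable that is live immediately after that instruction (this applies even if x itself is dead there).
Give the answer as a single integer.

Block summaries:
  n0: def={i,k,r} ue=∅
  n1: def={k,r} ue={k,r}
  n2: def={r,t} ue={k,r}
  n3: def={r,t} ue=∅
  n4: def={r} ue={k,r}

Live sets:
  n0: in=∅ out={k,r}
  n1: in={k,r} out={k,r}
  n2: in={k,r} out={k,r}
  n3: in={k} out={k,r}
  n4: in={k,r} out=∅

Interfere edges:
  i↔{k,r}
  k↔{i,r,t}
  r↔{i,k,t}
  t↔{k,r}

Chromatic number:
  lower bound: {i,k,r} mutually conflict ⇒ χ ≥ 3
  assign i→c2 k→c0 r→c1 t→c2 — no edge inside a register ⇒ χ ≤ 3
  χ = 3

Answer: 3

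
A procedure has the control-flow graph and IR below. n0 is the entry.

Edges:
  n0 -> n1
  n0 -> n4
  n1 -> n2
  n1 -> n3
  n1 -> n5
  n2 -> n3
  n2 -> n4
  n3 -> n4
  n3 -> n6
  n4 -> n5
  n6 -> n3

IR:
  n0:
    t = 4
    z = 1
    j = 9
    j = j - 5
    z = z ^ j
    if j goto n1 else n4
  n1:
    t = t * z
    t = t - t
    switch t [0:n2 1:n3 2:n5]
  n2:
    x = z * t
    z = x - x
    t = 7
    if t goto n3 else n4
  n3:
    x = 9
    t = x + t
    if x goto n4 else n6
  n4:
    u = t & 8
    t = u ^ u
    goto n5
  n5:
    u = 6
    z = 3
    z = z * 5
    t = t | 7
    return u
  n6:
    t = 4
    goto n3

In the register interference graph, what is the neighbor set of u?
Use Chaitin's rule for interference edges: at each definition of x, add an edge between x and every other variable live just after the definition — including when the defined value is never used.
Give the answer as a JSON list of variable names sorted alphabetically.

Block summaries:
  n0: {j,t,z} / ∅
  n1: {t} / {t,z}
  n2: {t,x,z} / {t,z}
  n3: {t,x} / {t}
  n4: {t,u} / {t}
  n5: {t,u,z} / {t}
  n6: {t} / ∅

Live sets:
  n0 li=∅ lo={t,z}
  n1 li={t,z} lo={t,z}
  n2 li={t,z} lo={t}
  n3 li={t} lo={t}
  n4 li={t} lo={t}
  n5 li={t} lo=∅
  n6 li=∅ lo={t}

Interference:
  j: {t,z}
  t: {j,u,x,z}
  u: {t,z}
  x: {t}
  z: {j,t,u}

N(u) = ["t", "z"]

Answer: ["t", "z"]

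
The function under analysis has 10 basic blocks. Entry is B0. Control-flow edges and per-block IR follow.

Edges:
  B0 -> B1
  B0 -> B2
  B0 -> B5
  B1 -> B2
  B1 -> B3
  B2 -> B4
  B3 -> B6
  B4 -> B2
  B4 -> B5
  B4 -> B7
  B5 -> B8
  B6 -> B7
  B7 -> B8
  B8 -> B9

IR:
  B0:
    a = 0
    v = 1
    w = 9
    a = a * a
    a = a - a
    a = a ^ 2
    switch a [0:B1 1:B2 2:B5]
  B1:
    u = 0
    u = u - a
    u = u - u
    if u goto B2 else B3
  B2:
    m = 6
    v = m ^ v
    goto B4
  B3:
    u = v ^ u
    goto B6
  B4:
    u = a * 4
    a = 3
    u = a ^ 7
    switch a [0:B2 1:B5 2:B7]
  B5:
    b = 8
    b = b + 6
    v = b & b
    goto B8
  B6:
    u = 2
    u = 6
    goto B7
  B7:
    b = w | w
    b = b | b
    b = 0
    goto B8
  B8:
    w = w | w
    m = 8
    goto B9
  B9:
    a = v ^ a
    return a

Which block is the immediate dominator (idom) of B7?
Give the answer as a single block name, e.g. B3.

Answer: B0

Analysis:
idom tree: B1←B0 B2←B0 B3←B1 B4←B2 B5←B0 B6←B3 B7←B0 B8←B0 B9←B8
Dom∩ at merges:
  B2: preds {B0,B1,B4}: {B0} ∩ {B0,B1} ∩ {B0,B2,B4} = {B0}; idom=B0
  B5: preds {B0,B4}: {B0} ∩ {B0,B2,B4} = {B0}; idom=B0
  B7: preds {B4,B6}: {B0,B2,B4} ∩ {B0,B1,B3,B6} = {B0}; idom=B0
  B8: preds {B5,B7}: {B0,B5} ∩ {B0,B7} = {B0}; idom=B0

idom(B7) = B0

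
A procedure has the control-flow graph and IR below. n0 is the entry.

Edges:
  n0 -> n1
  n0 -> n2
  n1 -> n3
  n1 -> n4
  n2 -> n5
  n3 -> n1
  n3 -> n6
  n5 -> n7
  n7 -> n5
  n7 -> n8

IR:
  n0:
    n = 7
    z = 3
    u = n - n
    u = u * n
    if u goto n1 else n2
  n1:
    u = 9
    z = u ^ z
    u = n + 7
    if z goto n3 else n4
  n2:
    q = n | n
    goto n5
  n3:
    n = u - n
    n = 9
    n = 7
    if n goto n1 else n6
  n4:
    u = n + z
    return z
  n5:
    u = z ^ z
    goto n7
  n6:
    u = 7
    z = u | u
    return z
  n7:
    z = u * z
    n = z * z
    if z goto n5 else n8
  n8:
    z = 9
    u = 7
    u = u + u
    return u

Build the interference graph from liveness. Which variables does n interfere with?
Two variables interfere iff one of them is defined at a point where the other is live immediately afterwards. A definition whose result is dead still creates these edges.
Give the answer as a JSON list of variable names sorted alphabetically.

Answer: ["u", "z"]

Derivation:
def/use:
  n0: def={n,u,z} ue=∅
  n1: def={u,z} ue={n,z}
  n2: def={q} ue={n}
  n3: def={n} ue={n,u}
  n4: def={u} ue={n,z}
  n5: def={u} ue={z}
  n6: def={u,z} ue=∅
  n7: def={n,z} ue={u,z}
  n8: def={u,z} ue=∅

Liveness:
  n0 li=∅ lo={n,z}
  n1 li={n,z} lo={n,u,z}
  n2 li={n,z} lo={z}
  n3 li={n,u,z} lo={n,z}
  n4 li={n,z} lo=∅
  n5 li={z} lo={u,z}
  n6 li=∅ lo=∅
  n7 li={u,z} lo={z}
  n8 li=∅ lo=∅

Conflict graph:
  n↔{u,z}
  q↔{z}
  u↔{n,z}
  z↔{n,q,u}

N(n) = ["u", "z"]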